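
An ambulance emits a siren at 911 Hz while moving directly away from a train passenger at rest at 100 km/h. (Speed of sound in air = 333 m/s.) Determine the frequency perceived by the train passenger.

841 Hz

100 km/h = 27.78 m/s.
Moving source, stationary observer: f' = f · v/(v + v_s) since the source is receding.
f' = 911 × 333/(333 + 27.78) = 911 × 333/360.8 ≈ 841 Hz.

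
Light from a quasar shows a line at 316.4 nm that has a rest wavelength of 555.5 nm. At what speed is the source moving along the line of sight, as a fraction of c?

0.510

λ'/λ₀ = 0.5696 < 1 (blueshift), so the source is approaching.
λ'/λ₀ = √((1 − β)/(1 + β)) for an approaching source ⇒ β = (1 − r²)/(1 + r²) with r = λ'/λ₀.
β = (1 − 0.3244)/(1 + 0.3244) ≈ 0.510.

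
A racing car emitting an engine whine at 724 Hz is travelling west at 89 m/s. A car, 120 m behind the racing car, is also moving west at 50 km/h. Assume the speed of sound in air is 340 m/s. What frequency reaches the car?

50 km/h = 13.89 m/s.
The car is behind, so the racing car is moving away from it while the car is moving toward the racing car.
Both move, so f' = f · (v + v_o)/(v + v_s).
f' = 724 × (340 + 13.89)/(340 + 89) = 724 × 353.89/429 ≈ 597 Hz.

597 Hz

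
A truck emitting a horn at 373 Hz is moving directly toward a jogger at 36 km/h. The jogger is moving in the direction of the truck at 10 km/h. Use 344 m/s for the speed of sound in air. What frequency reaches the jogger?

387 Hz

36 km/h = 10 m/s; 10 km/h = 2.778 m/s.
Both move, so f' = f · (v + v_o)/(v − v_s).
f' = 373 × (344 + 2.778)/(344 − 10) = 373 × 346.78/334 ≈ 387 Hz.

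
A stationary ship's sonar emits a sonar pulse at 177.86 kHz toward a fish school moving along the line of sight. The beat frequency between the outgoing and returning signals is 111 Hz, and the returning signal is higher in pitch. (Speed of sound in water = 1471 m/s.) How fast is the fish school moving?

Double Doppler shift off a moving reflector: f₂ = f₀ · (v + u)/(v − u) (u > 0 toward emitter).
Returning signal is higher, so f₂ = f₀ + Δf = 177860 + 111 = 177971 Hz.
Rearranging, u = v · (f₂ − f₀)/(f₂ + f₀) = 1471 × 111/355831 ≈ 0.46 m/s.
So the fish school is moving at 0.46 m/s toward the emitter.

0.46 m/s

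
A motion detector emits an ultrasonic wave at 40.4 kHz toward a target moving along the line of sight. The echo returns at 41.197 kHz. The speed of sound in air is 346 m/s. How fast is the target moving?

Double Doppler shift off a moving reflector: f₂ = f₀ · (v + u)/(v − u) (u > 0 toward emitter).
Rearranging, u = v · (f₂ − f₀)/(f₂ + f₀) = 346 × 0.797/81.597 ≈ 3.4 m/s.
So the target is moving at 3.4 m/s toward the emitter.

3.4 m/s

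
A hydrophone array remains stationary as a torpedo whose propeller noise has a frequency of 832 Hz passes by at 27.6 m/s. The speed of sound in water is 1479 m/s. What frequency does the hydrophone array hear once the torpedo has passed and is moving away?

Receding: f₂ = f · v/(v + v_s) = 832 × 1479/1506.6 ≈ 817 Hz.

817 Hz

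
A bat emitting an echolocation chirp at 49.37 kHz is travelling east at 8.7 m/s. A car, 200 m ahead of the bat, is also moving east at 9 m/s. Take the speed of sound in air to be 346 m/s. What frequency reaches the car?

The car is ahead, so the bat is moving toward it while the car is moving away from the bat.
Both move, so f' = f · (v − v_o)/(v − v_s).
f' = 49.37 × (346 − 9)/(346 − 8.7) = 49.37 × 337/337.3 ≈ 49.3 kHz.

49.3 kHz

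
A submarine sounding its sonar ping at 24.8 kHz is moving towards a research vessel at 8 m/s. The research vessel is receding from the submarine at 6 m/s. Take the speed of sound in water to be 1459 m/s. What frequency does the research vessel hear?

24.8 kHz

Both move, so f' = f · (v − v_o)/(v − v_s).
f' = 24.8 × (1459 − 6)/(1459 − 8) = 24.8 × 1453/1451 ≈ 24.8 kHz.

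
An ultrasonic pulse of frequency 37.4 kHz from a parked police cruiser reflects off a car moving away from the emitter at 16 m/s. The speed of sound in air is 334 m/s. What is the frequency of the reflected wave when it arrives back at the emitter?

The car first receives the wave as a moving observer: f₁ = f₀ · (v − u)/v = 37.4 × (334 − 16)/334 ≈ 35.6 kHz.
The reflection then acts as a moving source: f₂ = f₁ · v/(v + u) ≈ 34.0 kHz.

34.0 kHz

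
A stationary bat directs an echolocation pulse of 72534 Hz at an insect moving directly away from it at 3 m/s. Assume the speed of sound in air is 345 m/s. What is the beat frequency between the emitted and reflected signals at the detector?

At the insect (a moving observer), f₁ = f₀ · (v − u)/v = 72534 × 342/345 ≈ 71903 Hz.
On reflection it acts as a source moving away from the stationary detector: f₂ = f₁ · v/(v + u) = 71903 × 345/348 ≈ 71283 Hz.
Equivalently f₂ = f₀ · (v − u)/(v + u).
Beat frequency: |f₂ − f₀| = 2u·f₀/(v + u) = 2 × 3 × 72534/348 ≈ 1251 Hz.

1251 Hz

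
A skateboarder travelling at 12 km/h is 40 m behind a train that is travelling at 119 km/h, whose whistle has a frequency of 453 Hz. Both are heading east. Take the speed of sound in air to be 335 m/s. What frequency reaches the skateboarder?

119 km/h = 33.06 m/s; 12 km/h = 3.333 m/s.
The skateboarder is behind, so the train is moving away from it while the skateboarder is moving toward the train.
General Doppler shift: f' = f · (v + v_o)/(v + v_s).
f' = 453 × (335 + 3.333)/(335 + 33.06) = 453 × 338.33/368.06 ≈ 416 Hz.

416 Hz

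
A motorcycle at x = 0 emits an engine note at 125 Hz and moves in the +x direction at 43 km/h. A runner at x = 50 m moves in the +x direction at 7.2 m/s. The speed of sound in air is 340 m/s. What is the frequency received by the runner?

127 Hz

43 km/h = 11.94 m/s.
The observer lies on the +x side, so the source is heading toward the observer and the observer is heading away from the source.
Both move, so f' = f · (v − v_o)/(v − v_s).
f' = 125 × (340 − 7.2)/(340 − 11.94) = 125 × 332.8/328.06 ≈ 127 Hz.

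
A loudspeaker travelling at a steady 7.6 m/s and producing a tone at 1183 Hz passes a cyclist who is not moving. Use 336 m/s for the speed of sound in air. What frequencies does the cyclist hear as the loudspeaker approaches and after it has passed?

Approaching: f₁ = f · v/(v − v_s) = 1183 × 336/328.4 ≈ 1210 Hz.
Receding: f₂ = f · v/(v + v_s) = 1183 × 336/343.6 ≈ 1157 Hz.

1210 Hz approaching; 1157 Hz receding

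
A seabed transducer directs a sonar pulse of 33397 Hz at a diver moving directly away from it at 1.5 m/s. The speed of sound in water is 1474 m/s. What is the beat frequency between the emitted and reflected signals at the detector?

68 Hz

At the diver (a moving observer), f₁ = f₀ · (v − u)/v = 33397 × 1472.5/1474 ≈ 33363.0 Hz.
The reflection then acts as a moving source: f₂ = f₁ · v/(v + u) ≈ 33329.1 Hz.
Beat frequency: |f₂ − f₀| = 2u·f₀/(v + u) = 2 × 1.5 × 33397/1475.5 ≈ 68 Hz.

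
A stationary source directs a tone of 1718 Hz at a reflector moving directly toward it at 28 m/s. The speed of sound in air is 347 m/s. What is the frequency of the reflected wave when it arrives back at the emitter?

2020 Hz

The reflector first receives the wave as a moving observer: f₁ = f₀ · (v + u)/v = 1718 × (347 + 28)/347 ≈ 1857 Hz.
The reflection then acts as a moving source: f₂ = f₁ · v/(v − u) ≈ 2020 Hz.
Equivalently f₂ = f₀ · (v + u)/(v − u).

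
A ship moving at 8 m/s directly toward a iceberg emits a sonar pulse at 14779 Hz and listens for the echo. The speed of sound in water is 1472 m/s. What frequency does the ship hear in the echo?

The iceberg receives the sound from a moving source: f₁ = f₀ · v/(v − v_e) = 14779 × 1472/1464 ≈ 14860 Hz.
On the return leg the ship is a moving observer: f₂ = f₁ · (v + v_e)/v = 14860 × 1480/1472 ≈ 14941 Hz.
Equivalently f₂ = f₀ · (v + v_e)/(v − v_e).

14941 Hz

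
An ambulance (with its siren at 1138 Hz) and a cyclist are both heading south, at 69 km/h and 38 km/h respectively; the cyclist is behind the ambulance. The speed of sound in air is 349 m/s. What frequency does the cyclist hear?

1111 Hz

69 km/h = 19.17 m/s; 38 km/h = 10.56 m/s.
The cyclist is behind, so the ambulance is moving away from it while the cyclist is moving toward the ambulance.
With source receding and observer approaching, f' = f · (v + v_o)/(v + v_s).
f' = 1138 × (349 + 10.56)/(349 + 19.17) = 1138 × 359.56/368.17 ≈ 1111 Hz.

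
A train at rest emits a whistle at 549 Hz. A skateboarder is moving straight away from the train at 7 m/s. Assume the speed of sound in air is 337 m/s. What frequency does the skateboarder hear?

Only the observer moves, away from the source, so f' = f · (v − v_o)/v.
f' = 549 × (337 − 7)/337 = 549 × 330/337 ≈ 538 Hz.

538 Hz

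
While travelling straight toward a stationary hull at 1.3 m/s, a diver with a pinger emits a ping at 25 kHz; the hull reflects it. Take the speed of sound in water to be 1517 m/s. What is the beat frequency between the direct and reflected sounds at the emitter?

The hull receives the sound from a moving source: f₁ = f₀ · v/(v − v_e) = 25 × 1517/1515.7 ≈ 25.0214 kHz.
On the return leg the diver with a pinger is a moving observer: f₂ = f₁ · (v + v_e)/v = 25.0214 × 1518.3/1517 ≈ 25.0429 kHz.
Beat against the emitted tone (with f₀ = 25000 Hz): |f₂ − f₀| = 2v_e·f₀/(v − v_e) = 2 × 1.3 × 25000/1515.7 ≈ 42.9 Hz.

42.9 Hz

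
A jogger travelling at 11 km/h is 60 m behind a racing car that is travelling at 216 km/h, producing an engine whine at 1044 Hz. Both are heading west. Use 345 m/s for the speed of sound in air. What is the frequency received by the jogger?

897 Hz

216 km/h = 60 m/s; 11 km/h = 3.056 m/s.
The jogger is behind, so the racing car is moving away from it while the jogger is moving toward the racing car.
Both move, so f' = f · (v + v_o)/(v + v_s).
f' = 1044 × (345 + 3.056)/(345 + 60) = 1044 × 348.06/405 ≈ 897 Hz.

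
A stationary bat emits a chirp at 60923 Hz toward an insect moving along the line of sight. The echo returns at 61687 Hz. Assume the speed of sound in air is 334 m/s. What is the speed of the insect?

Double Doppler shift off a moving reflector: f₂ = f₀ · (v + u)/(v − u) (u > 0 toward emitter).
Rearranging, u = v · (f₂ − f₀)/(f₂ + f₀) = 334 × 764/122610 ≈ 2.08 m/s.
So the insect is moving at 2.08 m/s toward the emitter.

2.08 m/s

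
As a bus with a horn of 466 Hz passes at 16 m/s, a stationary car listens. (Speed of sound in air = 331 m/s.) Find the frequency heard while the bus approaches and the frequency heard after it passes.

490 Hz approaching; 445 Hz receding

Approaching: f₁ = f · v/(v − v_s) = 466 × 331/315 ≈ 490 Hz.
Receding: f₂ = f · v/(v + v_s) = 466 × 331/347 ≈ 445 Hz.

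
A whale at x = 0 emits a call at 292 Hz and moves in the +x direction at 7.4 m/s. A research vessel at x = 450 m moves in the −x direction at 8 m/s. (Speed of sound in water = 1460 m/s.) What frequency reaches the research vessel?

The observer lies on the +x side, so the source is heading toward the observer and the observer is heading toward the source.
Both move, so f' = f · (v + v_o)/(v − v_s).
f' = 292 × (1460 + 8)/(1460 − 7.4) = 292 × 1468/1452.6 ≈ 295 Hz.

295 Hz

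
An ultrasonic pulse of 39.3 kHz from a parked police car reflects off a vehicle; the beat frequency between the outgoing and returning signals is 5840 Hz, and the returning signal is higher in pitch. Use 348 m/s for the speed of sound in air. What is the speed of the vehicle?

Double Doppler shift off a moving reflector: f₂ = f₀ · (v + u)/(v − u) (u > 0 toward emitter).
Returning signal is higher, so f₂ = f₀ + Δf = 39300 + 5840 = 45140 Hz.
Rearranging, u = v · (f₂ − f₀)/(f₂ + f₀) = 348 × 5840/84440 ≈ 24.1 m/s.
So the vehicle is moving at 24.1 m/s toward the emitter.

24.1 m/s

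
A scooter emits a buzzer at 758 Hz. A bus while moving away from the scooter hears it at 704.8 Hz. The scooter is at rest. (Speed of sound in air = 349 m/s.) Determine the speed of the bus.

f' = f · (v − v_o)/v ⇒ v_o = v · |f'/f − 1|.
v_o = 349 × |704.8/758 − 1| = 349 × 0.07018 ≈ 24.5 m/s.

24.5 m/s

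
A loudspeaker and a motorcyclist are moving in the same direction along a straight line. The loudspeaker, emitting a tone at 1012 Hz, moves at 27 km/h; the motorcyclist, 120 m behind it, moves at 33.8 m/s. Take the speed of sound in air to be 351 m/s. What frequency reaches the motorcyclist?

27 km/h = 7.5 m/s.
The motorcyclist is behind, so the loudspeaker is moving away from it while the motorcyclist is moving toward the loudspeaker.
With source receding and observer approaching, f' = f · (v + v_o)/(v + v_s).
f' = 1012 × (351 + 33.8)/(351 + 7.5) = 1012 × 384.8/358.5 ≈ 1086 Hz.

1086 Hz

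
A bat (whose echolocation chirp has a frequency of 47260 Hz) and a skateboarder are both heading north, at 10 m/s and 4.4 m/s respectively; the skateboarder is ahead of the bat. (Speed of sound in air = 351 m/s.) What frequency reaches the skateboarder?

The skateboarder is ahead, so the bat is moving toward it while the skateboarder is moving away from the bat.
With source approaching and observer receding, f' = f · (v − v_o)/(v − v_s).
f' = 47260 × (351 − 4.4)/(351 − 10) = 47260 × 346.6/341 ≈ 48036 Hz.

48036 Hz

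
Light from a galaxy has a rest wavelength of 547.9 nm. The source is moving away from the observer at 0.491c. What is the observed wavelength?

Relativistic Doppler for wavelength: λ' = λ₀ · √((1 + β)/(1 − β)).
λ' = 547.9 × √(1.4910/0.5090) = 547.9 × 1.71151 ≈ 937.7 nm.

937.7 nm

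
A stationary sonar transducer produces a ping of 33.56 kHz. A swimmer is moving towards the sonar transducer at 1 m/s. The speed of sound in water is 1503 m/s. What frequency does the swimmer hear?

Moving observer, stationary source: f' = f · (v + v_o)/v.
f' = 33.56 × (1503 + 1)/1503 = 33.56 × 1504/1503 ≈ 33.6 kHz.

33.6 kHz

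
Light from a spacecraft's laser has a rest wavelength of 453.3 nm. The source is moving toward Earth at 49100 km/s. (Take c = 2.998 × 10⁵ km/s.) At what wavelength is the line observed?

384.2 nm

β = v/c = 49100/299800 = 0.1638.
Relativistic Doppler for wavelength: λ' = λ₀ · √((1 − β)/(1 + β)).
λ' = 453.3 × √(0.8362/1.1638) = 453.3 × 0.84767 ≈ 384.2 nm.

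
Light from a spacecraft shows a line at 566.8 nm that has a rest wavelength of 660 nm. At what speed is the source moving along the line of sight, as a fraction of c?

0.151c

λ'/λ₀ = 0.8588 < 1 (blueshift), so the source is approaching.
λ'/λ₀ = √((1 − β)/(1 + β)) for an approaching source ⇒ β = (1 − r²)/(1 + r²) with r = λ'/λ₀.
β = (1 − 0.7375)/(1 + 0.7375) ≈ 0.151.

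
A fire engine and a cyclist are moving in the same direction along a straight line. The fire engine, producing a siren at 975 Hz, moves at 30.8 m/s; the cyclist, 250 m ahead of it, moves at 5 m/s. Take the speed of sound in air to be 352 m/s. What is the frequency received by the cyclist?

1053 Hz

The cyclist is ahead, so the fire engine is moving toward it while the cyclist is moving away from the fire engine.
With source approaching and observer receding, f' = f · (v − v_o)/(v − v_s).
f' = 975 × (352 − 5)/(352 − 30.8) = 975 × 347/321.2 ≈ 1053 Hz.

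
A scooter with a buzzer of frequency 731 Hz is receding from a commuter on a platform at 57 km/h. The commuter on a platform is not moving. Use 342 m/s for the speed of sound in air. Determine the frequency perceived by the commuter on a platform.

57 km/h = 15.83 m/s.
With the source moving away from a stationary observer, f' = f · v/(v + v_s).
f' = 731 × 342/(342 + 15.83) = 731 × 342/357.8 ≈ 699 Hz.

699 Hz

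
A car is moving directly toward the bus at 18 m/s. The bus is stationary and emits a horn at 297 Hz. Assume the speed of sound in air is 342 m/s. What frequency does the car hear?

Moving observer, stationary source: f' = f · (v + v_o)/v.
f' = 297 × (342 + 18)/342 = 297 × 360/342 ≈ 313 Hz.

313 Hz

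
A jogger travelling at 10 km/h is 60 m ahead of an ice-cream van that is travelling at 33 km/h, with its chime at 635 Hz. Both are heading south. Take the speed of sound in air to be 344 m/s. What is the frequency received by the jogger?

33 km/h = 9.167 m/s; 10 km/h = 2.778 m/s.
The jogger is ahead, so the ice-cream van is moving toward it while the jogger is moving away from the ice-cream van.
General Doppler shift: f' = f · (v − v_o)/(v − v_s).
f' = 635 × (344 − 2.778)/(344 − 9.167) = 635 × 341.22/334.83 ≈ 647 Hz.

647 Hz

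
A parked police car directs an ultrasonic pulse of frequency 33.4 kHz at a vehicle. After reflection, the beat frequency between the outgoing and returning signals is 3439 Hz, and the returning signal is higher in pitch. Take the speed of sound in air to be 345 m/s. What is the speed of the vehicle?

Double Doppler shift off a moving reflector: f₂ = f₀ · (v + u)/(v − u) (u > 0 toward emitter).
Returning signal is higher, so f₂ = f₀ + Δf = 33400 + 3439 = 36839 Hz.
Rearranging, u = v · (f₂ − f₀)/(f₂ + f₀) = 345 × 3439/70239 ≈ 16.9 m/s.
So the vehicle is moving at 16.9 m/s toward the emitter.

16.9 m/s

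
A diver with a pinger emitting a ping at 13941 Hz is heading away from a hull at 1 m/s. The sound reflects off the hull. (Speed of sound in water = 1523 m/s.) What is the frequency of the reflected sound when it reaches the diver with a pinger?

13923 Hz

The hull receives the sound from a moving source: f₁ = f₀ · v/(v + v_e) = 13941 × 1523/1524 ≈ 13932 Hz.
On the return leg the diver with a pinger is a moving observer: f₂ = f₁ · (v − v_e)/v = 13932 × 1522/1523 ≈ 13923 Hz.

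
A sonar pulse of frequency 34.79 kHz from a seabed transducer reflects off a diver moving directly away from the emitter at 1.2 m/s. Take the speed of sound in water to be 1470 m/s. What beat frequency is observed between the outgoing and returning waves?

56.8 Hz

At the diver (a moving observer), f₁ = f₀ · (v − u)/v = 34.79 × 1468.8/1470 ≈ 34.7616 kHz.
On reflection it acts as a source moving away from the stationary detector: f₂ = f₁ · v/(v + u) = 34.7616 × 1470/1471.2 ≈ 34.7332 kHz.
Equivalently f₂ = f₀ · (v − u)/(v + u).
Beat frequency (with f₀ = 34790 Hz): |f₂ − f₀| = 2u·f₀/(v + u) = 2 × 1.2 × 34790/1471.2 ≈ 56.8 Hz.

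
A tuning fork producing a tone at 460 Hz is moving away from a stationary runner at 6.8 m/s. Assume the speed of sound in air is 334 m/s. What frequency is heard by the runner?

451 Hz

With the source moving away from a stationary observer, f' = f · v/(v + v_s).
f' = 460 × 334/(334 + 6.8) = 460 × 334/340.8 ≈ 451 Hz.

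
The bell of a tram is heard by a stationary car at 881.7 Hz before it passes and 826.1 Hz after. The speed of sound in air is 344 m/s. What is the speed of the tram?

f₁/f₂ = (v + v_s)/(v − v_s), so v_s = v · (f₁ − f₂)/(f₁ + f₂).
v_s = 344 × (881.7 − 826.1)/(881.7 + 826.1) = 344 × 55.6/1707.8 ≈ 11.2 m/s.

11.2 m/s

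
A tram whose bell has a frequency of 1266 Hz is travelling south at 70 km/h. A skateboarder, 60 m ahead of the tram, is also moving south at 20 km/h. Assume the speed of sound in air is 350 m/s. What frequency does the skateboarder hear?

70 km/h = 19.44 m/s; 20 km/h = 5.556 m/s.
The skateboarder is ahead, so the tram is moving toward it while the skateboarder is moving away from the tram.
Both move, so f' = f · (v − v_o)/(v − v_s).
f' = 1266 × (350 − 5.556)/(350 − 19.44) = 1266 × 344.44/330.56 ≈ 1319 Hz.

1319 Hz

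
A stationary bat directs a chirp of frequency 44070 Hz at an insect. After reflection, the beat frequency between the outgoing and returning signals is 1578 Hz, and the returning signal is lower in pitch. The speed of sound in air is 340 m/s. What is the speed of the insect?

Double Doppler shift off a moving reflector: f₂ = f₀ · (v + u)/(v − u) (u > 0 toward emitter).
Returning signal is lower, so f₂ = f₀ − Δf = 44070 − 1578 = 42492 Hz.
Rearranging, u = v · (f₂ − f₀)/(f₂ + f₀) = 340 × -1578/86562 ≈ -6.2 m/s.
So the insect is moving at 6.2 m/s away from the emitter.

6.2 m/s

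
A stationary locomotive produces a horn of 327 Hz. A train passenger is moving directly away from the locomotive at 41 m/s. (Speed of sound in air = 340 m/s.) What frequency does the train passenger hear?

288 Hz

Only the observer moves, away from the source, so f' = f · (v − v_o)/v.
f' = 327 × (340 − 41)/340 = 327 × 299/340 ≈ 288 Hz.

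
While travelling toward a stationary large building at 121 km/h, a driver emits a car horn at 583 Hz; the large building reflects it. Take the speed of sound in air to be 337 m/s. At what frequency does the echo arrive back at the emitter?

712 Hz

121 km/h = 33.61 m/s.
The large building receives the sound from a moving source: f₁ = f₀ · v/(v − v_e) = 583 × 337/303.39 ≈ 648 Hz.
On the return leg the driver is a moving observer: f₂ = f₁ · (v + v_e)/v = 648 × 370.61/337 ≈ 712 Hz.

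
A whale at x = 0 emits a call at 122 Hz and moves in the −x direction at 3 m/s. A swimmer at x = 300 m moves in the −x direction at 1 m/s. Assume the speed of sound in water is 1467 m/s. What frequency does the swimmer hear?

122 Hz

The observer lies on the +x side, so the source is heading away from the observer and the observer is heading toward the source.
General Doppler shift: f' = f · (v + v_o)/(v + v_s).
f' = 122 × (1467 + 1)/(1467 + 3) = 122 × 1468/1470 ≈ 122 Hz.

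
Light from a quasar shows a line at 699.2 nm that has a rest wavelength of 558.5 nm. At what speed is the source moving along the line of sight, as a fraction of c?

0.221c

λ'/λ₀ = 1.2519 > 1 (redshift), so the source is receding.
λ'/λ₀ = √((1 + β)/(1 − β)) for a receding source ⇒ β = (r² − 1)/(r² + 1) with r = λ'/λ₀.
β = (1.5673 − 1)/(1.5673 + 1) ≈ 0.221.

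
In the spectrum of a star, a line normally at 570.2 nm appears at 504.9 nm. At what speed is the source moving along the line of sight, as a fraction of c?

λ'/λ₀ = 0.8855 < 1 (blueshift), so the source is approaching.
λ'/λ₀ = √((1 − β)/(1 + β)) for an approaching source ⇒ β = (1 − r²)/(1 + r²) with r = λ'/λ₀.
β = (1 − 0.7841)/(1 + 0.7841) ≈ 0.121.

0.121c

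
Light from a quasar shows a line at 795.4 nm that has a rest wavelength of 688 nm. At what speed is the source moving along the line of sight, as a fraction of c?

0.144

λ'/λ₀ = 1.1561 > 1 (redshift), so the source is receding.
λ'/λ₀ = √((1 + β)/(1 − β)) for a receding source ⇒ β = (r² − 1)/(r² + 1) with r = λ'/λ₀.
β = (1.3366 − 1)/(1.3366 + 1) ≈ 0.144.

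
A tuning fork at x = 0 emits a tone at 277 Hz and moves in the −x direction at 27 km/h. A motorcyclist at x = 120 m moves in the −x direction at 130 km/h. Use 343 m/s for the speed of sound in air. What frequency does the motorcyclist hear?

300 Hz

27 km/h = 7.5 m/s; 130 km/h = 36.11 m/s.
The observer lies on the +x side, so the source is heading away from the observer and the observer is heading toward the source.
Both move, so f' = f · (v + v_o)/(v + v_s).
f' = 277 × (343 + 36.11)/(343 + 7.5) = 277 × 379.11/350.5 ≈ 300 Hz.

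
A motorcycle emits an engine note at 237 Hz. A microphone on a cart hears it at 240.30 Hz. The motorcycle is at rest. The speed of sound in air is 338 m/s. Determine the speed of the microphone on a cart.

f' > f, so the microphone on a cart is approaching.
f' = f · (v + v_o)/v ⇒ v_o = v · |f'/f − 1|.
v_o = 338 × |240.30/237 − 1| = 338 × 0.01392 ≈ 4.7 m/s.

4.7 m/s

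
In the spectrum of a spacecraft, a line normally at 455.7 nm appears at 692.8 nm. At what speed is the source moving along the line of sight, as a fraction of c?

λ'/λ₀ = 1.5203 > 1 (redshift), so the source is receding.
λ'/λ₀ = √((1 + β)/(1 − β)) for a receding source ⇒ β = (r² − 1)/(r² + 1) with r = λ'/λ₀.
β = (2.3113 − 1)/(2.3113 + 1) ≈ 0.396.

0.396c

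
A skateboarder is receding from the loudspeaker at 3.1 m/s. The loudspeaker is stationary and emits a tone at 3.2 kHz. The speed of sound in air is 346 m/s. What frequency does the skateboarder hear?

3.17 kHz

Moving observer, stationary source: f' = f · (v − v_o)/v.
f' = 3.2 × (346 − 3.1)/346 = 3.2 × 342.9/346 ≈ 3.17 kHz.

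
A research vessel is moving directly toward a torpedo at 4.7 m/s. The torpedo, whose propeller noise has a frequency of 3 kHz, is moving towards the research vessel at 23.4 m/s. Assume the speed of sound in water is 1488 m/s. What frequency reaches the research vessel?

3.06 kHz

General Doppler shift: f' = f · (v + v_o)/(v − v_s).
f' = 3 × (1488 + 4.7)/(1488 − 23.4) = 3 × 1492.7/1464.6 ≈ 3.06 kHz.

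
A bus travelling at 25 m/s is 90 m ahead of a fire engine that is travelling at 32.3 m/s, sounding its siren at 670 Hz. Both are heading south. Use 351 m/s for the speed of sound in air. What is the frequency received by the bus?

685 Hz

The bus is ahead, so the fire engine is moving toward it while the bus is moving away from the fire engine.
General Doppler shift: f' = f · (v − v_o)/(v − v_s).
f' = 670 × (351 − 25)/(351 − 32.3) = 670 × 326/318.7 ≈ 685 Hz.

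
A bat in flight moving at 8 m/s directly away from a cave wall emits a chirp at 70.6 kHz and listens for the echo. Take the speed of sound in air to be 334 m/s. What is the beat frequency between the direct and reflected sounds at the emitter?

3303 Hz

The cave wall receives the sound from a moving source: f₁ = f₀ · v/(v + v_e) = 70.6 × 334/342 ≈ 68.95 kHz.
On the return leg the bat in flight is a moving observer: f₂ = f₁ · (v − v_e)/v = 68.95 × 326/334 ≈ 67.30 kHz.
Equivalently f₂ = f₀ · (v − v_e)/(v + v_e).
Beat against the emitted tone (with f₀ = 70600 Hz): |f₂ − f₀| = 2v_e·f₀/(v + v_e) = 2 × 8 × 70600/342 ≈ 3303 Hz.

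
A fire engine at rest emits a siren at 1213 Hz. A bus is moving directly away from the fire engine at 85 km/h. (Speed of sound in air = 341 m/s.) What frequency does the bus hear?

1129 Hz

85 km/h = 23.61 m/s.
Moving observer, stationary source: f' = f · (v − v_o)/v.
f' = 1213 × (341 − 23.61)/341 = 1213 × 317.39/341 ≈ 1129 Hz.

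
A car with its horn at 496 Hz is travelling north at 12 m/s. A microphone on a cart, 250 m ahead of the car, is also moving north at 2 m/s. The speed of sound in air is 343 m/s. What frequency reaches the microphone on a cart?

511 Hz

The microphone on a cart is ahead, so the car is moving toward it while the microphone on a cart is moving away from the car.
With source approaching and observer receding, f' = f · (v − v_o)/(v − v_s).
f' = 496 × (343 − 2)/(343 − 12) = 496 × 341/331 ≈ 511 Hz.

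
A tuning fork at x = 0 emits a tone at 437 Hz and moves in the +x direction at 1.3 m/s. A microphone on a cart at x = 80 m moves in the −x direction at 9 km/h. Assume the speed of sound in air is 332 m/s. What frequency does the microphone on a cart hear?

9 km/h = 2.5 m/s.
The observer lies on the +x side, so the source is heading toward the observer and the observer is heading toward the source.
Both move, so f' = f · (v + v_o)/(v − v_s).
f' = 437 × (332 + 2.5)/(332 − 1.3) = 437 × 334.5/330.7 ≈ 442 Hz.

442 Hz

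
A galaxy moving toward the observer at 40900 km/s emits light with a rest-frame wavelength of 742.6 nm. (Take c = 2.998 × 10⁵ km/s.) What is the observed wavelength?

β = v/c = 40900/299800 = 0.1364.
Relativistic Doppler for wavelength: λ' = λ₀ · √((1 − β)/(1 + β)).
λ' = 742.6 × √(0.8636/1.1364) = 742.6 × 0.87173 ≈ 647.3 nm.

647.3 nm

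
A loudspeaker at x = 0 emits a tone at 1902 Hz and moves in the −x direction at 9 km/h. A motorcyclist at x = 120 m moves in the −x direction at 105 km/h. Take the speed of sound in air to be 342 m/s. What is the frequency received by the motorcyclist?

9 km/h = 2.5 m/s; 105 km/h = 29.17 m/s.
The observer lies on the +x side, so the source is heading away from the observer and the observer is heading toward the source.
With source receding and observer approaching, f' = f · (v + v_o)/(v + v_s).
f' = 1902 × (342 + 29.17)/(342 + 2.5) = 1902 × 371.17/344.5 ≈ 2049 Hz.

2049 Hz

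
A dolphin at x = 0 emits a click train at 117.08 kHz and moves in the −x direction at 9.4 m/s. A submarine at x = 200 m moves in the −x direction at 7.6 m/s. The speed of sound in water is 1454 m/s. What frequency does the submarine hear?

116.9 kHz

The observer lies on the +x side, so the source is heading away from the observer and the observer is heading toward the source.
General Doppler shift: f' = f · (v + v_o)/(v + v_s).
f' = 117.08 × (1454 + 7.6)/(1454 + 9.4) = 117.08 × 1461.6/1463.4 ≈ 116.9 kHz.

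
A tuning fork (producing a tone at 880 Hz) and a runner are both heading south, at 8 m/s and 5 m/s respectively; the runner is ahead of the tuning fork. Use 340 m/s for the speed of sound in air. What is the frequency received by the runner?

The runner is ahead, so the tuning fork is moving toward it while the runner is moving away from the tuning fork.
With source approaching and observer receding, f' = f · (v − v_o)/(v − v_s).
f' = 880 × (340 − 5)/(340 − 8) = 880 × 335/332 ≈ 888 Hz.

888 Hz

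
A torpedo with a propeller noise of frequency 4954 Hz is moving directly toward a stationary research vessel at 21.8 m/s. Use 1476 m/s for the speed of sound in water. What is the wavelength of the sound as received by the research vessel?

29.4 cm

Moving source, stationary observer: f' = f · v/(v − v_s) since the source is approaching.
f' = 4954 × 1476/(1476 − 21.8) ≈ 5028 Hz.
λ' = v/f' = 1476/5028.27 ≈ 29.4 cm.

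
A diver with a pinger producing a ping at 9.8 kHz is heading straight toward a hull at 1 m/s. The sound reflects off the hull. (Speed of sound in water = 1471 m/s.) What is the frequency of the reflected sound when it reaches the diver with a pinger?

9.81 kHz

The hull receives the sound from a moving source: f₁ = f₀ · v/(v − v_e) = 9.8 × 1471/1470 ≈ 9.81 kHz.
On the return leg the diver with a pinger is a moving observer: f₂ = f₁ · (v + v_e)/v = 9.81 × 1472/1471 ≈ 9.81 kHz.
Equivalently f₂ = f₀ · (v + v_e)/(v − v_e).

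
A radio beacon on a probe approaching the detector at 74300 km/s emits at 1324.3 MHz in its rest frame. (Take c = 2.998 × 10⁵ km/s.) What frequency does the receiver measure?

β = v/c = 74300/299800 = 0.2478.
Relativistic Doppler for frequency: f' = f₀ · √((1 + β)/(1 − β)).
f' = 1324.3 × √(1.2478/0.7522) = 1324.3 × 1.28801 ≈ 1705.7 MHz.

1705.7 MHz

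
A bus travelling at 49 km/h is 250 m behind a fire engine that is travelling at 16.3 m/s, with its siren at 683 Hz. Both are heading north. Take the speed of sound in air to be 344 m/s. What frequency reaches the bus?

678 Hz

49 km/h = 13.61 m/s.
The bus is behind, so the fire engine is moving away from it while the bus is moving toward the fire engine.
General Doppler shift: f' = f · (v + v_o)/(v + v_s).
f' = 683 × (344 + 13.61)/(344 + 16.3) = 683 × 357.61/360.3 ≈ 678 Hz.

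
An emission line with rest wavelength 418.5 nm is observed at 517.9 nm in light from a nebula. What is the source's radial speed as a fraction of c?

λ'/λ₀ = 1.2375 > 1 (redshift), so the source is receding.
λ'/λ₀ = √((1 + β)/(1 − β)) for a receding source ⇒ β = (r² − 1)/(r² + 1) with r = λ'/λ₀.
β = (1.5314 − 1)/(1.5314 + 1) ≈ 0.210.

0.210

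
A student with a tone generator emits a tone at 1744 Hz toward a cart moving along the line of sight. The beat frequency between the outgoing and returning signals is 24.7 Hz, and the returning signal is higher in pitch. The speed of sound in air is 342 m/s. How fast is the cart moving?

2.40 m/s

Double Doppler shift off a moving reflector: f₂ = f₀ · (v + u)/(v − u) (u > 0 toward emitter).
Returning signal is higher, so f₂ = f₀ + Δf = 1744 + 24.7 = 1768.7 Hz.
Rearranging, u = v · (f₂ − f₀)/(f₂ + f₀) = 342 × 24.7/3512.7 ≈ 2.40 m/s.
So the cart is moving at 2.40 m/s toward the emitter.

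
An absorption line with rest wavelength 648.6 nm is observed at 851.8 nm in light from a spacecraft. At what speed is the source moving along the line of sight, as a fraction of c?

0.266

λ'/λ₀ = 1.3133 > 1 (redshift), so the source is receding.
λ'/λ₀ = √((1 + β)/(1 − β)) for a receding source ⇒ β = (r² − 1)/(r² + 1) with r = λ'/λ₀.
β = (1.7247 − 1)/(1.7247 + 1) ≈ 0.266.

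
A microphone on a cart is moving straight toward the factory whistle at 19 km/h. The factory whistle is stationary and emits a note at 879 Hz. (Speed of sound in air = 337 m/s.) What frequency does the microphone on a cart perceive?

893 Hz

19 km/h = 5.278 m/s.
Moving observer, stationary source: f' = f · (v + v_o)/v.
f' = 879 × (337 + 5.278)/337 = 879 × 342.28/337 ≈ 893 Hz.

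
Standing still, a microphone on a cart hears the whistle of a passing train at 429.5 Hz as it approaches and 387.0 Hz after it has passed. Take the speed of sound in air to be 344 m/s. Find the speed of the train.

17.9 m/s

f₁/f₂ = (v + v_s)/(v − v_s), so v_s = v · (f₁ − f₂)/(f₁ + f₂).
v_s = 344 × (429.5 − 387.0)/(429.5 + 387.0) = 344 × 42.5/816.5 ≈ 17.9 m/s.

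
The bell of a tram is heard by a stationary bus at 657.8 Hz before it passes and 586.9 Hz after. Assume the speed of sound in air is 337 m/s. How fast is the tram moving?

19.2 m/s

f₁/f₂ = (v + v_s)/(v − v_s), so v_s = v · (f₁ − f₂)/(f₁ + f₂).
v_s = 337 × (657.8 − 586.9)/(657.8 + 586.9) = 337 × 70.9/1244.7 ≈ 19.2 m/s.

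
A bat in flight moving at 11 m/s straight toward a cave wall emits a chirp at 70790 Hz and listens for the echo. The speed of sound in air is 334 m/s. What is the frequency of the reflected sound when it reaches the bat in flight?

75612 Hz

The cave wall receives the sound from a moving source: f₁ = f₀ · v/(v − v_e) = 70790 × 334/323 ≈ 73201 Hz.
On the return leg the bat in flight is a moving observer: f₂ = f₁ · (v + v_e)/v = 73201 × 345/334 ≈ 75612 Hz.
Equivalently f₂ = f₀ · (v + v_e)/(v − v_e).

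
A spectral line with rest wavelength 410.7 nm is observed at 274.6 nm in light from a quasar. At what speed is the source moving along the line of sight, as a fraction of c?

λ'/λ₀ = 0.6686 < 1 (blueshift), so the source is approaching.
λ'/λ₀ = √((1 − β)/(1 + β)) for an approaching source ⇒ β = (1 − r²)/(1 + r²) with r = λ'/λ₀.
β = (1 − 0.4470)/(1 + 0.4470) ≈ 0.382.

0.382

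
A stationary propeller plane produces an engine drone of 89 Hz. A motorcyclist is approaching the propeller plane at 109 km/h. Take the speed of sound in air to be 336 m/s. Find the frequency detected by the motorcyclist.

97 Hz

109 km/h = 30.28 m/s.
Moving observer, stationary source: f' = f · (v + v_o)/v.
f' = 89 × (336 + 30.28)/336 = 89 × 366.28/336 ≈ 97 Hz.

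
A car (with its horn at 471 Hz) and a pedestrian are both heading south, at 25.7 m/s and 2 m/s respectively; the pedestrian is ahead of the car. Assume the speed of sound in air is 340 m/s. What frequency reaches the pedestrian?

The pedestrian is ahead, so the car is moving toward it while the pedestrian is moving away from the car.
With source approaching and observer receding, f' = f · (v − v_o)/(v − v_s).
f' = 471 × (340 − 2)/(340 − 25.7) = 471 × 338/314.3 ≈ 507 Hz.

507 Hz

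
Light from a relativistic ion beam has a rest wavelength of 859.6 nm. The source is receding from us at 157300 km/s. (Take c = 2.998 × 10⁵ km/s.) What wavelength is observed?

β = v/c = 157300/299800 = 0.5247.
Relativistic Doppler for wavelength: λ' = λ₀ · √((1 + β)/(1 − β)).
λ' = 859.6 × √(1.5247/0.4753) = 859.6 × 1.79101 ≈ 1539.6 nm.

1539.6 nm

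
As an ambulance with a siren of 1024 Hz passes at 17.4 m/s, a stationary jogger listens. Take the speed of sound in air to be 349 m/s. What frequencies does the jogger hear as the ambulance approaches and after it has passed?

1078 Hz approaching; 975 Hz receding

Approaching: f₁ = f · v/(v − v_s) = 1024 × 349/331.6 ≈ 1078 Hz.
Receding: f₂ = f · v/(v + v_s) = 1024 × 349/366.4 ≈ 975 Hz.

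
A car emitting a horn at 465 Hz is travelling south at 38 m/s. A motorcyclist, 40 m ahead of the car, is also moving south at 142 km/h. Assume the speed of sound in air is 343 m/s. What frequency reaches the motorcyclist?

463 Hz

142 km/h = 39.44 m/s.
The motorcyclist is ahead, so the car is moving toward it while the motorcyclist is moving away from the car.
General Doppler shift: f' = f · (v − v_o)/(v − v_s).
f' = 465 × (343 − 39.44)/(343 − 38) = 465 × 303.56/305 ≈ 463 Hz.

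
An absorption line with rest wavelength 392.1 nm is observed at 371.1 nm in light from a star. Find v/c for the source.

0.055

λ'/λ₀ = 0.9464 < 1 (blueshift), so the source is approaching.
λ'/λ₀ = √((1 − β)/(1 + β)) for an approaching source ⇒ β = (1 − r²)/(1 + r²) with r = λ'/λ₀.
β = (1 − 0.8958)/(1 + 0.8958) ≈ 0.055.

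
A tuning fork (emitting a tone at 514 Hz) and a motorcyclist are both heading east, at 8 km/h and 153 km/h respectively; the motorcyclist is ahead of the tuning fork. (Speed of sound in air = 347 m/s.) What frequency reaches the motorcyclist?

454 Hz

8 km/h = 2.222 m/s; 153 km/h = 42.5 m/s.
The motorcyclist is ahead, so the tuning fork is moving toward it while the motorcyclist is moving away from the tuning fork.
Both move, so f' = f · (v − v_o)/(v − v_s).
f' = 514 × (347 − 42.5)/(347 − 2.222) = 514 × 304.5/344.78 ≈ 454 Hz.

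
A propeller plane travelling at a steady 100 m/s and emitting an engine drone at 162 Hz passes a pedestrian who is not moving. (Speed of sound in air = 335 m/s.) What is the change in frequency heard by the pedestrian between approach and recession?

Approaching: f₁ = f · v/(v − v_s) = 162 × 335/235 ≈ 231 Hz.
Receding: f₂ = f · v/(v + v_s) = 162 × 335/435 ≈ 125 Hz.
Drop: f₁ − f₂ = 2f·v·v_s/(v² − v_s²) = 2 × 162 × 335 × 100/(335² − 100²) ≈ 106 Hz.

106 Hz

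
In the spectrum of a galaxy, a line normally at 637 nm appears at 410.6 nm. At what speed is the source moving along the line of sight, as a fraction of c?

λ'/λ₀ = 0.6446 < 1 (blueshift), so the source is approaching.
λ'/λ₀ = √((1 − β)/(1 + β)) for an approaching source ⇒ β = (1 − r²)/(1 + r²) with r = λ'/λ₀.
β = (1 − 0.4155)/(1 + 0.4155) ≈ 0.413.

0.413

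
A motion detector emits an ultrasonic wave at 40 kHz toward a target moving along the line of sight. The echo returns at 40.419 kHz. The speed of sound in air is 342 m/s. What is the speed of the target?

Double Doppler shift off a moving reflector: f₂ = f₀ · (v + u)/(v − u) (u > 0 toward emitter).
Rearranging, u = v · (f₂ − f₀)/(f₂ + f₀) = 342 × 0.419/80.419 ≈ 1.78 m/s.
So the target is moving at 1.78 m/s toward the emitter.

1.78 m/s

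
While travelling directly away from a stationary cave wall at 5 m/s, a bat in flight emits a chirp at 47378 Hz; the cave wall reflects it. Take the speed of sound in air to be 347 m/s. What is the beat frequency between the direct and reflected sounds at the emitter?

1346 Hz

The cave wall receives the sound from a moving source: f₁ = f₀ · v/(v + v_e) = 47378 × 347/352 ≈ 46705 Hz.
On the return leg the bat in flight is a moving observer: f₂ = f₁ · (v − v_e)/v = 46705 × 342/347 ≈ 46032 Hz.
Equivalently f₂ = f₀ · (v − v_e)/(v + v_e).
Beat against the emitted tone: |f₂ − f₀| = 2v_e·f₀/(v + v_e) = 2 × 5 × 47378/352 ≈ 1346 Hz.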